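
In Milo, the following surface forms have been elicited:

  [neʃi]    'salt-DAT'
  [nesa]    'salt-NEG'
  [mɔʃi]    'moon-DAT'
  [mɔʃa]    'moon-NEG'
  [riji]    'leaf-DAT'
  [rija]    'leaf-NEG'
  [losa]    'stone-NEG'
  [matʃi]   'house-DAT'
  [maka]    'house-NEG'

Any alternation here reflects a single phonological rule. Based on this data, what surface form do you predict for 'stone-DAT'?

The root 'salt' surfaces as [neʃi] and [nesa], with a stem-final [ʃ] ~ [s] alternation.
Compare 'moon', with invariant [ʃ] in [mɔʃi] and [mɔʃa]: an analysis with underlying /ʃ/ and a rule producing [s] before the NEG suffix would wrongly predict alternation here too.
So /s/ is underlying, and a rule of palatalization before a front vowel — /k/ and /s/ become palato-alveolar [tʃ] and [ʃ] before a front vowel — gives [ʃ].
The one attested form of 'stone', [losa], shows underlying /los/. Applying the same rule before a front vowel gives [loʃi].

[loʃi]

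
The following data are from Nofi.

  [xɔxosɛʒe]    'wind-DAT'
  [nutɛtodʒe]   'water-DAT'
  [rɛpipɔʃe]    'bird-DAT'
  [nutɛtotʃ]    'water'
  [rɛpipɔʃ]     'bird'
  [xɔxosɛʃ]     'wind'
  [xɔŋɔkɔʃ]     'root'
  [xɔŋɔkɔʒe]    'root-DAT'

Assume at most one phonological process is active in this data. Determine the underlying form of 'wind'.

/xɔxosɛʒ/

The root 'wind' surfaces as [xɔxosɛʃ] and [xɔxosɛʒe], with a stem-final [ʃ] ~ [ʒ] alternation.
Compare 'bird', with invariant [ʃ] in [rɛpipɔʃ] and [rɛpipɔʃe]: an analysis with underlying /ʃ/ and a rule producing [ʒ] before the DAT suffix would wrongly predict alternation here too.
So /ʒ/ is underlying, and a rule of word-final obstruent devoicing — voiced obstruents become voiceless word-finally — gives [ʃ].
Hence 'wind' is /xɔxosɛʒ/ underlyingly.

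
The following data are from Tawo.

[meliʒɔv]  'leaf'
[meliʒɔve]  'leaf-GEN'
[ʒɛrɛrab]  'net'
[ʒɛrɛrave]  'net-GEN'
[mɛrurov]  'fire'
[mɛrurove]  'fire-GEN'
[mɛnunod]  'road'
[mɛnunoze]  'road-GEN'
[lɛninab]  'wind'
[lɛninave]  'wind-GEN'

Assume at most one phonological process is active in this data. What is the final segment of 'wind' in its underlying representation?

The root 'wind' surfaces as [lɛninab] and [lɛninave], with a stem-final [b] ~ [v] alternation.
But 'fire' keeps [v] in both environments ([mɛrurov], [mɛrurove]), so there is no rule changing /v/ to [b] in isolation.
The underlying segment must be /b/; voiced stops become fricatives between vowels, yielding [v] there.

/b/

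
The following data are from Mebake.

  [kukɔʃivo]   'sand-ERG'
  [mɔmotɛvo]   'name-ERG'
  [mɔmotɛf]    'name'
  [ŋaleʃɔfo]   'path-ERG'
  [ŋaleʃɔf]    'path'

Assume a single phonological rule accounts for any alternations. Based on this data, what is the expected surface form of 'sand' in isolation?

[kukɔʃif]

'name' shows [v] ~ [f] at the end of the stem ([mɔmotɛvo] vs [mɔmotɛf]).
But 'path' keeps [f] in both environments ([ŋaleʃɔfo], [ŋaleʃɔf]), so there is no rule changing /f/ to [v] before the ERG suffix.
So /v/ is underlying, and a rule of word-final obstruent devoicing — voiced obstruents become voiceless word-finally — gives [f].
From [kukɔʃivo] the stem 'sand' is /kukɔʃiv/; word-finally this yields [kukɔʃif].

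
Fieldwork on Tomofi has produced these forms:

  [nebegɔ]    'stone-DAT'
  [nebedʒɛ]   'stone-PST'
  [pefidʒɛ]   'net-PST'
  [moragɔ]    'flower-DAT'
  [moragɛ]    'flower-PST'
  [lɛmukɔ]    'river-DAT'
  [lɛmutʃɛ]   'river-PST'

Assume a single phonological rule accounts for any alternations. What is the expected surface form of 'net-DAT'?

'stone' shows [g] ~ [dʒ] at the end of the stem ([nebegɔ] vs [nebedʒɛ]).
If /g/ were underlying and a rule turned it into [dʒ] before the PST suffix, 'flower' would also alternate; but it has [g] in both [moragɔ] and [moragɛ].
Therefore /dʒ/ is basic and [g] is derived by depalatalization (palato-alveolar /tʃ/ and /dʒ/ become [k] and [g] when no front vowel follows).
From [pefidʒɛ] the stem 'net' is /pefidʒ/; when no front vowel follows this yields [pefigɔ].

[pefigɔ]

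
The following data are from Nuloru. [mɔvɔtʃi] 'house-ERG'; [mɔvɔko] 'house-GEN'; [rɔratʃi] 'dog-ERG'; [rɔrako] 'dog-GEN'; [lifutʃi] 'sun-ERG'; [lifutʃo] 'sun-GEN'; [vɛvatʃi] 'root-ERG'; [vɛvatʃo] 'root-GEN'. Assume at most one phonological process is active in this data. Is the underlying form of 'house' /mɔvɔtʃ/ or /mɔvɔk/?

/mɔvɔk/

The stem for 'house' ends in [tʃ] in [mɔvɔtʃi] but [k] in [mɔvɔko].
Compare 'sun', with invariant [tʃ] in [lifutʃi] and [lifutʃo]: an analysis with underlying /tʃ/ and a rule producing [k] before the GEN suffix would wrongly predict alternation here too.
The alternation reflects palatalization before a front vowel: /k/ becomes palato-alveolar [tʃ] before a front vowel. /k/ is underlying.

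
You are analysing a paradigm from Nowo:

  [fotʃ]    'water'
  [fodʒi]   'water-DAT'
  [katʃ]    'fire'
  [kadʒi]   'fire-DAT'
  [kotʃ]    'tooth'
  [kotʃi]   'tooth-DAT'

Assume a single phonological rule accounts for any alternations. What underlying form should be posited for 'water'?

The root 'water' surfaces as [fotʃ] and [fodʒi], with a stem-final [tʃ] ~ [dʒ] alternation.
The stem 'tooth' ([kotʃ], [kotʃi]) shows [tʃ] unchanged in both environments, so [tʃ] cannot be basic with [dʒ] derived before the DAT suffix.
So /dʒ/ is underlying, and a rule of word-final obstruent devoicing — voiced obstruents become voiceless word-finally — gives [tʃ].
Hence 'water' is /fodʒ/ underlyingly.

/fodʒ/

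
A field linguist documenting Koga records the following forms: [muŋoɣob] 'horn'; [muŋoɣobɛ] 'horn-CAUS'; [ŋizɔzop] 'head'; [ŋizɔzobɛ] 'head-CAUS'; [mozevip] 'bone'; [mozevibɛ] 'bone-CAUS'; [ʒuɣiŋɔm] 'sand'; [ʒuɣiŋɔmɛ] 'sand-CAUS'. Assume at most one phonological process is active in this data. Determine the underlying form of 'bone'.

/mozevip/

In [mozevip] and [mozevibɛ] the final segment of 'bone' alternates: [p] ~ [b].
But 'horn' keeps [b] in both environments ([muŋoɣob], [muŋoɣobɛ]), so there is no rule changing /b/ to [p] in isolation.
The alternation reflects intervocalic voicing: voiceless stops become voiced between vowels. /p/ is underlying.
Hence 'bone' is /mozevip/ underlyingly.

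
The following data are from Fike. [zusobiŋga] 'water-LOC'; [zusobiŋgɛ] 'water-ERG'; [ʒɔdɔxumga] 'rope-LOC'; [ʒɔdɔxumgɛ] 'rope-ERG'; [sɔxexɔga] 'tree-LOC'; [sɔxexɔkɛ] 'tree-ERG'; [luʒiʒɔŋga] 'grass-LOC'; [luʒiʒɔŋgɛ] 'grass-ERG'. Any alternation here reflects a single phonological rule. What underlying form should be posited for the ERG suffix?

The ERG morpheme has two allomorphs, [-gɛ] and [-kɛ].
By contrast the LOC suffix keeps its initial [g] throughout — that segment must be underlying.
The ERG suffix is therefore /-kɛ/ underlyingly, with post-nasal voicing: voiceless stops become voiced after a nasal.

/-kɛ/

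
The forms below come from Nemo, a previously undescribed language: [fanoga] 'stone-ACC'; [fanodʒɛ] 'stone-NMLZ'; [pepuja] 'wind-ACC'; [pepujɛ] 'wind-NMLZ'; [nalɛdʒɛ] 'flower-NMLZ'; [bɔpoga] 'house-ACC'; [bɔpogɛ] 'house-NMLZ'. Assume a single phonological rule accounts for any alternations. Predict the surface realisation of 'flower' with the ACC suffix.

[nalɛga]

In [fanoga] and [fanodʒɛ] the final segment of 'stone' alternates: [g] ~ [dʒ].
The stem 'house' ([bɔpoga], [bɔpogɛ]) shows [g] unchanged in both environments, so [g] cannot be basic with [dʒ] derived before the NMLZ suffix.
The alternation reflects depalatalization: palato-alveolar /dʒ/ becomes [g] when no front vowel follows. /dʒ/ is underlying.
The one attested form of 'flower', [nalɛdʒɛ], shows underlying /nalɛdʒ/. Applying the same rule when no front vowel follows gives [nalɛga].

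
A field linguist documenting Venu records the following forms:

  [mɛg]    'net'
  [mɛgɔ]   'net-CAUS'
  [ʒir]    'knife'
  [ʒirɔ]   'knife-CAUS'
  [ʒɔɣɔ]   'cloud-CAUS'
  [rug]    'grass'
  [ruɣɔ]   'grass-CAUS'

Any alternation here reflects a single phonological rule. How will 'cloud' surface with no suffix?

'grass' shows [g] ~ [ɣ] at the end of the stem ([rug] vs [ruɣɔ]).
Compare 'net', with invariant [g] in [mɛg] and [mɛgɔ]: an analysis with underlying /g/ and a rule producing [ɣ] before the CAUS suffix would wrongly predict alternation here too.
The underlying segment must be /ɣ/; voiced fricatives become stops word-finally, yielding [g] there.
The one attested form of 'cloud', [ʒɔɣɔ], shows underlying /ʒɔɣ/. Applying the same rule word-finally gives [ʒɔg].

[ʒɔg]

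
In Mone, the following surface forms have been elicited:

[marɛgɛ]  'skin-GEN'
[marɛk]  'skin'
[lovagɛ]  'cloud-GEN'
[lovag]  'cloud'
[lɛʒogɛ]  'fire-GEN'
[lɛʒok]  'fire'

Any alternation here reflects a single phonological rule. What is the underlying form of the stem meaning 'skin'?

/marɛk/

'skin' shows [g] ~ [k] at the end of the stem ([marɛgɛ] vs [marɛk]).
Compare 'cloud', with invariant [g] in [lovagɛ] and [lovag]: an analysis with underlying /g/ and a rule producing [k] in isolation would wrongly predict alternation here too.
The alternation reflects intervocalic voicing: voiceless stops become voiced between vowels. /k/ is underlying.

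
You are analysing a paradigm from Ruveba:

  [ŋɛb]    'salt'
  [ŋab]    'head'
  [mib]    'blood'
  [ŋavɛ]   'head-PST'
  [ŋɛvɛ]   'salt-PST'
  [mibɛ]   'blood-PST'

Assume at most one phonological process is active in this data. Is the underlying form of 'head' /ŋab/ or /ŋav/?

/ŋav/

The stem for 'head' ends in [v] in [ŋavɛ] but [b] in [ŋab].
The stem 'blood' ([mibɛ], [mib]) shows [b] unchanged in both environments, so [b] cannot be basic with [v] derived before the PST suffix.
Therefore /v/ is basic and [b] is derived by word-final hardening (voiced fricatives become stops word-finally).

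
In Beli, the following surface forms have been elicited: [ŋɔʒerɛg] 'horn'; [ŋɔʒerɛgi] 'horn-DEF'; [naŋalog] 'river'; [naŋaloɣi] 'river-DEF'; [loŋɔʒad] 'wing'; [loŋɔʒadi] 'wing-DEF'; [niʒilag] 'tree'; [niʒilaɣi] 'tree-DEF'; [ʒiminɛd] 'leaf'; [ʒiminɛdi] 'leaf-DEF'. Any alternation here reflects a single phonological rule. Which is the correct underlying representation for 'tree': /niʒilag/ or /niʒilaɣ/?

/niʒilaɣ/

In [niʒilag] and [niʒilaɣi] the final segment of 'tree' alternates: [g] ~ [ɣ].
The stem 'horn' ([ŋɔʒerɛg], [ŋɔʒerɛgi]) shows [g] unchanged in both environments, so [g] cannot be basic with [ɣ] derived before the DEF suffix.
Therefore /ɣ/ is basic and [g] is derived by word-final hardening (voiced fricatives become stops word-finally).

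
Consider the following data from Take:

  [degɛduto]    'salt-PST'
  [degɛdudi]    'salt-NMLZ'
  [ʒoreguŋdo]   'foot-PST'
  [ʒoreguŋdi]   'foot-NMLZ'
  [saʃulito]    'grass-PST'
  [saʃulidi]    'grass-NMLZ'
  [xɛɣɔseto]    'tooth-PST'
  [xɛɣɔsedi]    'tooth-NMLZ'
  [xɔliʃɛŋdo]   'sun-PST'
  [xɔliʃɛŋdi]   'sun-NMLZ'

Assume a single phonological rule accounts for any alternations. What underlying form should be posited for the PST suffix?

The PST morpheme has two allomorphs, [-do] and [-to].
The NMLZ suffix, which begins with [d], is invariant after every stem; so [d] is not altered by any rule here.
The PST suffix is therefore /-to/ underlyingly, with post-nasal voicing: voiceless stops become voiced after a nasal.

/-to/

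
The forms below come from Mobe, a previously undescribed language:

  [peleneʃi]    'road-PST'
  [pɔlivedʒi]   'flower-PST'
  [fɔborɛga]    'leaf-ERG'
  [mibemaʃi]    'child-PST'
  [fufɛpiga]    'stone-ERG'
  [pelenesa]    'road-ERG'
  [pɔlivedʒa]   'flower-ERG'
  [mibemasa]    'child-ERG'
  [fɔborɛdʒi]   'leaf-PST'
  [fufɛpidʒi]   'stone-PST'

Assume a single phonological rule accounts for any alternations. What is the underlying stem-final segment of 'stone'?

/g/

The stem for 'stone' ends in [dʒ] in [fufɛpidʒi] but [g] in [fufɛpiga].
If /dʒ/ were underlying and a rule turned it into [g] before the ERG suffix, 'flower' would also alternate; but it has [dʒ] in both [pɔlivedʒi] and [pɔlivedʒa].
The alternation reflects palatalization before a front vowel: /g/ and /s/ become palato-alveolar [dʒ] and [ʃ] before a front vowel. /g/ is underlying.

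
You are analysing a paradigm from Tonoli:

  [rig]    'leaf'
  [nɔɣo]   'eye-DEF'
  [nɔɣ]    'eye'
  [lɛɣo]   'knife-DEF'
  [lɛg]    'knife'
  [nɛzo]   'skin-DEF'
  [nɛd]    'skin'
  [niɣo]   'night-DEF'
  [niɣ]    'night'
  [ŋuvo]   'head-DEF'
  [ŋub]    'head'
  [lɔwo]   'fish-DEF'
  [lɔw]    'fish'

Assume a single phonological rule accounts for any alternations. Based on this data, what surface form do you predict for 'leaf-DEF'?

[riɣo]

The stem for 'knife' ends in [ɣ] in [lɛɣo] but [g] in [lɛg].
If /ɣ/ were underlying and a rule turned it into [g] in isolation, 'eye' would also alternate; but it has [ɣ] in both [nɔɣo] and [nɔɣ].
The alternation reflects intervocalic spirantization: voiced stops become fricatives between vowels. /g/ is underlying.
From [rig] the stem 'leaf' is /rig/; between vowels this yields [riɣo].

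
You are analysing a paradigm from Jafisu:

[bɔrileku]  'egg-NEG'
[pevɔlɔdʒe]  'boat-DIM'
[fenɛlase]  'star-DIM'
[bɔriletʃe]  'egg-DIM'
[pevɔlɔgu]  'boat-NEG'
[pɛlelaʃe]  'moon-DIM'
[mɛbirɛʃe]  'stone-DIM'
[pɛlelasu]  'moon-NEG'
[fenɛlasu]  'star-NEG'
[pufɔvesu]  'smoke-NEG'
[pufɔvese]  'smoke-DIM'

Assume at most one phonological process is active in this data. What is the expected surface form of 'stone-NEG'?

'moon' shows [s] ~ [ʃ] at the end of the stem ([pɛlelasu] vs [pɛlelaʃe]).
Compare 'star', with invariant [s] in [fenɛlasu] and [fenɛlase]: an analysis with underlying /s/ and a rule producing [ʃ] before the DIM suffix would wrongly predict alternation here too.
So /ʃ/ is underlying, and a rule of depalatalization — palato-alveolar /tʃ/, /dʒ/ and /ʃ/ become [k], [g] and [s] when no front vowel follows — gives [s].
The one attested form of 'stone', [mɛbirɛʃe], shows underlying /mɛbirɛʃ/. Applying the same rule when no front vowel follows gives [mɛbirɛsu].

[mɛbirɛsu]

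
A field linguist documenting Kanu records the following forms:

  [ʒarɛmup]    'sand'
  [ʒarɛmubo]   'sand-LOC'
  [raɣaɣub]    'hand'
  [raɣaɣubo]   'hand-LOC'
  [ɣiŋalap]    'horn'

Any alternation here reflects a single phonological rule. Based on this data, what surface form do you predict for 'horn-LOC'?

The root 'sand' surfaces as [ʒarɛmup] and [ʒarɛmubo], with a stem-final [p] ~ [b] alternation.
But 'hand' keeps [b] in both environments ([raɣaɣub], [raɣaɣubo]), so there is no rule changing /b/ to [p] in isolation.
The alternation reflects intervocalic voicing: voiceless stops become voiced between vowels. /p/ is underlying.
From [ɣiŋalap] the stem 'horn' is /ɣiŋalap/; between vowels this yields [ɣiŋalabo].

[ɣiŋalabo]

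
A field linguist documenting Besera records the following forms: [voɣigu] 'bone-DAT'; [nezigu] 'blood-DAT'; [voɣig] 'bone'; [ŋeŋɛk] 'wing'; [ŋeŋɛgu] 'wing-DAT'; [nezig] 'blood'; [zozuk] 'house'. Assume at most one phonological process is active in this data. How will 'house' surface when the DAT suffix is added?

[zozugu]

'wing' shows [k] ~ [g] at the end of the stem ([ŋeŋɛk] vs [ŋeŋɛgu]).
If /g/ were underlying and a rule turned it into [k] in isolation, 'blood' would also alternate; but it has [g] in both [nezig] and [nezigu].
The underlying segment must be /k/; voiceless stops become voiced between vowels, yielding [g] there.
From [zozuk] the stem 'house' is /zozuk/; between vowels this yields [zozugu].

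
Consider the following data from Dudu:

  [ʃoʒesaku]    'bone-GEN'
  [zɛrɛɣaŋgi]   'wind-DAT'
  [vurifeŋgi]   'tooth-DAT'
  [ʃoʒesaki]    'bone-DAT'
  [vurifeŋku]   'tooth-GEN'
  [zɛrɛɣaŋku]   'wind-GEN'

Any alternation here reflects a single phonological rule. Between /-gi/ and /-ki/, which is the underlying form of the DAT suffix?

The DAT suffix surfaces as [-gi] and [-ki], depending on the final segment of the stem.
By contrast the GEN suffix keeps its initial [k] throughout — that segment must be underlying.
So the underlying form is /-gi/, and voiced stops become voiceless after a vowel.

/-gi/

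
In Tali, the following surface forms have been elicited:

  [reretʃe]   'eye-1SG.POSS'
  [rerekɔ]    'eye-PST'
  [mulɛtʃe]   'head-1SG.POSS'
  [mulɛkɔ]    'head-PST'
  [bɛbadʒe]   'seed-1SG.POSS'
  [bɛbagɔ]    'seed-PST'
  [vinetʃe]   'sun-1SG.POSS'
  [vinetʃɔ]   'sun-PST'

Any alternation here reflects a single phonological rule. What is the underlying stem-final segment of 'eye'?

/k/

'eye' shows [tʃ] ~ [k] at the end of the stem ([reretʃe] vs [rerekɔ]).
Compare 'sun', with invariant [tʃ] in [vinetʃe] and [vinetʃɔ]: an analysis with underlying /tʃ/ and a rule producing [k] before the PST suffix would wrongly predict alternation here too.
The alternation reflects palatalization before a front vowel: /k/ and /g/ become palato-alveolar [tʃ] and [dʒ] before a front vowel. /k/ is underlying.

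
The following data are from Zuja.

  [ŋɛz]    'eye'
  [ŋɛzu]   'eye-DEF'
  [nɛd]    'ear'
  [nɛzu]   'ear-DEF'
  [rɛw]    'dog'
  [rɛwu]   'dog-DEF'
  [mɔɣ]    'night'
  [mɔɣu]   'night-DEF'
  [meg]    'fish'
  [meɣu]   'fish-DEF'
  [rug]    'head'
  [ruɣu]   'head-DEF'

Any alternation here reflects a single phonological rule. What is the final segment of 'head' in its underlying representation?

/g/

In [rug] and [ruɣu] the final segment of 'head' alternates: [g] ~ [ɣ].
The stem 'night' ([mɔɣ], [mɔɣu]) shows [ɣ] unchanged in both environments, so [ɣ] cannot be basic with [g] derived in isolation.
So /g/ is underlying, and a rule of intervocalic spirantization — voiced stops become fricatives between vowels — gives [ɣ].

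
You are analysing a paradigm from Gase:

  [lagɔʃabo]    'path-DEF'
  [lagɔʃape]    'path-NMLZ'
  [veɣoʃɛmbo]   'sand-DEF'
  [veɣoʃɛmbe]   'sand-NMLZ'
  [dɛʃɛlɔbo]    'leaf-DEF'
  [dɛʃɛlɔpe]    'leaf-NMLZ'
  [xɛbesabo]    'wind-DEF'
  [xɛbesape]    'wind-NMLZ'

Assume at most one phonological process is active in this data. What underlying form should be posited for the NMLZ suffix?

/-pe/

The NMLZ morpheme has two allomorphs, [-be] and [-pe].
The DEF suffix, which begins with [b], is invariant after every stem; so [b] is not altered by any rule here.
So the underlying form is /-pe/, and voiceless stops become voiced after a nasal.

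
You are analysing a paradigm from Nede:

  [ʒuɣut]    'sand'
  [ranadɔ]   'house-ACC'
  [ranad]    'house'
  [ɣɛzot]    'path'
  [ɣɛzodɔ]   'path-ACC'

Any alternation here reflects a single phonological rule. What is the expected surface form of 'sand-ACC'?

[ʒuɣudɔ]

In [ɣɛzodɔ] and [ɣɛzot] the final segment of 'path' alternates: [d] ~ [t].
The stem 'house' ([ranadɔ], [ranad]) shows [d] unchanged in both environments, so [d] cannot be basic with [t] derived in isolation.
Therefore /t/ is basic and [d] is derived by intervocalic voicing (voiceless stops become voiced between vowels).
From [ʒuɣut] the stem 'sand' is /ʒuɣut/; between vowels this yields [ʒuɣudɔ].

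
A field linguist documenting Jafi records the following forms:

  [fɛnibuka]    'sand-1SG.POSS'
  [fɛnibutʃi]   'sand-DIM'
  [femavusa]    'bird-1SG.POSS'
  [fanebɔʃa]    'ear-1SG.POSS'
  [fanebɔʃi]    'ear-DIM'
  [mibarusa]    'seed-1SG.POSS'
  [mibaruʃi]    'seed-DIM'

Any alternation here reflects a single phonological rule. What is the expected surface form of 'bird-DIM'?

The root 'seed' surfaces as [mibarusa] and [mibaruʃi], with a stem-final [s] ~ [ʃ] alternation.
Compare 'ear', with invariant [ʃ] in [fanebɔʃa] and [fanebɔʃi]: an analysis with underlying /ʃ/ and a rule producing [s] before the 1SG.POSS suffix would wrongly predict alternation here too.
Therefore /s/ is basic and [ʃ] is derived by palatalization before a front vowel (/k/ and /s/ become palato-alveolar [tʃ] and [ʃ] before a front vowel).
The one attested form of 'bird', [femavusa], shows underlying /femavus/. Applying the same rule before a front vowel gives [femavuʃi].

[femavuʃi]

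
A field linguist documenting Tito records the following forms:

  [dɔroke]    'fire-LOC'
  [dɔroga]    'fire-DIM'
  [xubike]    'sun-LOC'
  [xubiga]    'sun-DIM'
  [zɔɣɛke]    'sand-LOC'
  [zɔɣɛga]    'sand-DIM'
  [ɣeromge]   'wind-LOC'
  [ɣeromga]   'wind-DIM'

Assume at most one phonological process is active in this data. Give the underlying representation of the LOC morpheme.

/-ke/

The LOC morpheme has two allomorphs, [-ge] and [-ke].
The DIM suffix, which begins with [g], is invariant after every stem; so [g] is not altered by any rule here.
So the underlying form is /-ke/, and voiceless stops become voiced after a nasal.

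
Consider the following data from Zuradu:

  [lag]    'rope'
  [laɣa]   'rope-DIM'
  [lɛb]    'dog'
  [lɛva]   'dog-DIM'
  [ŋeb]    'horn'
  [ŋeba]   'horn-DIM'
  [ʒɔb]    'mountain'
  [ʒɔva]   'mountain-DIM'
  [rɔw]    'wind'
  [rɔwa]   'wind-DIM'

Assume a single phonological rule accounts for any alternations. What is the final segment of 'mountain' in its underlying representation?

The stem for 'mountain' ends in [b] in [ʒɔb] but [v] in [ʒɔva].
If /b/ were underlying and a rule turned it into [v] before the DIM suffix, 'horn' would also alternate; but it has [b] in both [ŋeb] and [ŋeba].
So /v/ is underlying, and a rule of word-final hardening — voiced fricatives become stops word-finally — gives [b].

/v/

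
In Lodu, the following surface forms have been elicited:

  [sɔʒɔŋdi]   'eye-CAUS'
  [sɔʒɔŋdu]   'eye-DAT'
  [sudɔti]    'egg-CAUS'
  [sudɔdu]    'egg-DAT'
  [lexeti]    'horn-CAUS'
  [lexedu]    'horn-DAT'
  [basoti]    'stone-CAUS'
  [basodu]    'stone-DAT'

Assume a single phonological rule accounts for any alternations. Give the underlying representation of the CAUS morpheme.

/-ti/

The CAUS morpheme has two allomorphs, [-di] and [-ti].
The DAT suffix, which begins with [d], is invariant after every stem; so [d] is not altered by any rule here.
The CAUS suffix is therefore /-ti/ underlyingly, with post-nasal voicing: voiceless stops become voiced after a nasal.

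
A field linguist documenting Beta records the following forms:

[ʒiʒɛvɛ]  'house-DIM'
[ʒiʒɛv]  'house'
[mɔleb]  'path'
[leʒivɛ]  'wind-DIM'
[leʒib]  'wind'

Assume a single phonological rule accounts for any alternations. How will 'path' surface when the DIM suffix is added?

'wind' shows [v] ~ [b] at the end of the stem ([leʒivɛ] vs [leʒib]).
The stem 'house' ([ʒiʒɛvɛ], [ʒiʒɛv]) shows [v] unchanged in both environments, so [v] cannot be basic with [b] derived in isolation.
The alternation reflects intervocalic spirantization: voiced stops become fricatives between vowels. /b/ is underlying.
From [mɔleb] the stem 'path' is /mɔleb/; between vowels this yields [mɔlevɛ].

[mɔlevɛ]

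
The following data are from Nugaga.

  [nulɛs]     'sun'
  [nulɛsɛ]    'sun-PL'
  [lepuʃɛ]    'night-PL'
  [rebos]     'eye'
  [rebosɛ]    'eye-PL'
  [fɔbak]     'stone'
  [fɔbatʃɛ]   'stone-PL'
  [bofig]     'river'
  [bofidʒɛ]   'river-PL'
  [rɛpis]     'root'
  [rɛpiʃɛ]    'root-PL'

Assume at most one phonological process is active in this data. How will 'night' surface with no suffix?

'root' shows [s] ~ [ʃ] at the end of the stem ([rɛpis] vs [rɛpiʃɛ]).
If /s/ were underlying and a rule turned it into [ʃ] before the PL suffix, 'eye' would also alternate; but it has [s] in both [rebos] and [rebosɛ].
The underlying segment must be /ʃ/; palato-alveolar /tʃ/, /dʒ/ and /ʃ/ become [k], [g] and [s] when no front vowel follows, yielding [s] there.
The one attested form of 'night', [lepuʃɛ], shows underlying /lepuʃ/. Applying the same rule when no front vowel follows gives [lepus].

[lepus]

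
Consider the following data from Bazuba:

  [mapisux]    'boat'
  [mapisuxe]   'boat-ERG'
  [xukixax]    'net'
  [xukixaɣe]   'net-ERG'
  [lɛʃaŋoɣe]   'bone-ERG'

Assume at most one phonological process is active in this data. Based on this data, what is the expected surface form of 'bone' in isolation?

'net' shows [x] ~ [ɣ] at the end of the stem ([xukixax] vs [xukixaɣe]).
If /x/ were underlying and a rule turned it into [ɣ] before the ERG suffix, 'boat' would also alternate; but it has [x] in both [mapisux] and [mapisuxe].
The alternation reflects word-final obstruent devoicing: voiced obstruents become voiceless word-finally. /ɣ/ is underlying.
The one attested form of 'bone', [lɛʃaŋoɣe], shows underlying /lɛʃaŋoɣ/. Applying the same rule word-finally gives [lɛʃaŋox].

[lɛʃaŋox]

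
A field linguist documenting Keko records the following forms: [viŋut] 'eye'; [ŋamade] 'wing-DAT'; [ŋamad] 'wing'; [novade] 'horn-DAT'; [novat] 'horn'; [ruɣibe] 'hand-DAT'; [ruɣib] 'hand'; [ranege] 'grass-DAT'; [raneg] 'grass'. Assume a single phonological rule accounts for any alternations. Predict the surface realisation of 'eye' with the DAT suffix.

[viŋude]

The stem for 'horn' ends in [d] in [novade] but [t] in [novat].
Compare 'wing', with invariant [d] in [ŋamade] and [ŋamad]: an analysis with underlying /d/ and a rule producing [t] in isolation would wrongly predict alternation here too.
The alternation reflects intervocalic voicing: voiceless stops become voiced between vowels. /t/ is underlying.
From [viŋut] the stem 'eye' is /viŋut/; between vowels this yields [viŋude].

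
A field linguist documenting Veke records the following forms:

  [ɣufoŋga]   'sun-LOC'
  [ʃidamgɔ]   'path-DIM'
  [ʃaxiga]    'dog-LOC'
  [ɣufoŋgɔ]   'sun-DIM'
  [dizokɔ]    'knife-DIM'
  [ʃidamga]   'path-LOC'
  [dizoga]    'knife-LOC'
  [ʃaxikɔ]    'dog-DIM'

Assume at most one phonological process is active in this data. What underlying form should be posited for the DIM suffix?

The DIM suffix surfaces as [-gɔ] and [-kɔ], depending on the final segment of the stem.
By contrast the LOC suffix keeps its initial [g] throughout — that segment must be underlying.
The DIM suffix is therefore /-kɔ/ underlyingly, with post-nasal voicing: voiceless stops become voiced after a nasal.

/-kɔ/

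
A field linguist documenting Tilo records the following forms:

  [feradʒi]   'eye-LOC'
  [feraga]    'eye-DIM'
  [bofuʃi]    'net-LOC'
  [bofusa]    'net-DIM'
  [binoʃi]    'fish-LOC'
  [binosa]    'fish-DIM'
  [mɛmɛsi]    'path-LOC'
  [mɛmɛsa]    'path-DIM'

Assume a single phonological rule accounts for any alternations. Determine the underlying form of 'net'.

The stem for 'net' ends in [ʃ] in [bofuʃi] but [s] in [bofusa].
The stem 'path' ([mɛmɛsi], [mɛmɛsa]) shows [s] unchanged in both environments, so [s] cannot be basic with [ʃ] derived before the LOC suffix.
So /ʃ/ is underlying, and a rule of depalatalization — palato-alveolar /dʒ/ and /ʃ/ become [g] and [s] when no front vowel follows — gives [s].

/bofuʃ/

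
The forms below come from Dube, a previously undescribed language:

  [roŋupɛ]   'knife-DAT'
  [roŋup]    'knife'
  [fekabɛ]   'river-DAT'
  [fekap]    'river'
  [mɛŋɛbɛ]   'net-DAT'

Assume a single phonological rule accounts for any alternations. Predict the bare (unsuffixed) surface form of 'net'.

[mɛŋɛp]

The stem for 'river' ends in [b] in [fekabɛ] but [p] in [fekap].
Compare 'knife', with invariant [p] in [roŋupɛ] and [roŋup]: an analysis with underlying /p/ and a rule producing [b] before the DAT suffix would wrongly predict alternation here too.
The underlying segment must be /b/; voiced obstruents become voiceless word-finally, yielding [p] there.
The one attested form of 'net', [mɛŋɛbɛ], shows underlying /mɛŋɛb/. Applying the same rule word-finally gives [mɛŋɛp].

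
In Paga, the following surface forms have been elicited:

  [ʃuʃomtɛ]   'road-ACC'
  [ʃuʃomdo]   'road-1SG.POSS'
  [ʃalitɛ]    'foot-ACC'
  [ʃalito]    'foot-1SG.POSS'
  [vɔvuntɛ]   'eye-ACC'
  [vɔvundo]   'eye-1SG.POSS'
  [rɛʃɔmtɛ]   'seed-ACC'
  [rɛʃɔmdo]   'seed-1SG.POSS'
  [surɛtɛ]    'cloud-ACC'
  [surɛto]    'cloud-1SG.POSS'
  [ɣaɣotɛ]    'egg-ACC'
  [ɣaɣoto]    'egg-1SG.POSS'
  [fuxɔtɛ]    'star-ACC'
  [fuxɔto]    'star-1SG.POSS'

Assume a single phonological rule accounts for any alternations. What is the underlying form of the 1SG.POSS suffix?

The 1SG.POSS suffix surfaces as [-do] and [-to], depending on the final segment of the stem.
By contrast the ACC suffix keeps its initial [t] throughout — that segment must be underlying.
The 1SG.POSS suffix is therefore /-do/ underlyingly, with post-vocalic devoicing: voiced stops become voiceless after a vowel.

/-do/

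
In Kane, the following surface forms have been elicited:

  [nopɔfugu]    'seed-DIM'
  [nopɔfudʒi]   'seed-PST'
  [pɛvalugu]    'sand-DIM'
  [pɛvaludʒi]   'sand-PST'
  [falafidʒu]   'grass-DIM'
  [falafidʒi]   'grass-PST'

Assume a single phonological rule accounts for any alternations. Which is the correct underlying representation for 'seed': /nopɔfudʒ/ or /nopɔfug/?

In [nopɔfugu] and [nopɔfudʒi] the final segment of 'seed' alternates: [g] ~ [dʒ].
Compare 'grass', with invariant [dʒ] in [falafidʒu] and [falafidʒi]: an analysis with underlying /dʒ/ and a rule producing [g] before the DIM suffix would wrongly predict alternation here too.
Therefore /g/ is basic and [dʒ] is derived by palatalization before a front vowel (/g/ becomes palato-alveolar [dʒ] before a front vowel).

/nopɔfug/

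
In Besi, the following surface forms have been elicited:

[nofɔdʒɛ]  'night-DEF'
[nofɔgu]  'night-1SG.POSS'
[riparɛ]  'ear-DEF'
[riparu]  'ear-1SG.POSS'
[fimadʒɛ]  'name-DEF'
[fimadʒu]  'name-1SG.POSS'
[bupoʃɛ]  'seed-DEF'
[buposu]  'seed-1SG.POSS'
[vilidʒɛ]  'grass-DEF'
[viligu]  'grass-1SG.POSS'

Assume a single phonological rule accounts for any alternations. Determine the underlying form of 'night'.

The stem for 'night' ends in [dʒ] in [nofɔdʒɛ] but [g] in [nofɔgu].
If /dʒ/ were underlying and a rule turned it into [g] before the 1SG.POSS suffix, 'name' would also alternate; but it has [dʒ] in both [fimadʒɛ] and [fimadʒu].
The underlying segment must be /g/; /g/ and /s/ become palato-alveolar [dʒ] and [ʃ] before a front vowel, yielding [dʒ] there.
So 'night' = /nofɔg/.

/nofɔg/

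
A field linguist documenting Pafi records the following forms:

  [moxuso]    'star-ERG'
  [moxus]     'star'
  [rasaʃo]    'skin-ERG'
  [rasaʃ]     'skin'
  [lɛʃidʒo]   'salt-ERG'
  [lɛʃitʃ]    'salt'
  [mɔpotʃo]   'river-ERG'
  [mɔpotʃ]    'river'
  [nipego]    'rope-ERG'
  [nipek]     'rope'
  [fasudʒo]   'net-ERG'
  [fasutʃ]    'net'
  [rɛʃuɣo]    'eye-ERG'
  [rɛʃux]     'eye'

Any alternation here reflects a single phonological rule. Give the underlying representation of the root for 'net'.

/fasudʒ/

The root 'net' surfaces as [fasudʒo] and [fasutʃ], with a stem-final [dʒ] ~ [tʃ] alternation.
If /tʃ/ were underlying and a rule turned it into [dʒ] before the ERG suffix, 'river' would also alternate; but it has [tʃ] in both [mɔpotʃo] and [mɔpotʃ].
The underlying segment must be /dʒ/; voiced obstruents become voiceless word-finally, yielding [tʃ] there.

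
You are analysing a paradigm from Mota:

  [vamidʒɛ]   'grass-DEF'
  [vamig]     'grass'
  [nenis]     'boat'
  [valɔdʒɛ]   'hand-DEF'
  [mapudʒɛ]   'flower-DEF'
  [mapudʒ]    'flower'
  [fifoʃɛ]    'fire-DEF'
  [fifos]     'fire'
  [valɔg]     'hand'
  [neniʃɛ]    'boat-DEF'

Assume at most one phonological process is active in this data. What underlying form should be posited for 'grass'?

In [vamidʒɛ] and [vamig] the final segment of 'grass' alternates: [dʒ] ~ [g].
Compare 'flower', with invariant [dʒ] in [mapudʒɛ] and [mapudʒ]: an analysis with underlying /dʒ/ and a rule producing [g] in isolation would wrongly predict alternation here too.
Therefore /g/ is basic and [dʒ] is derived by palatalization before a front vowel (/g/ and /s/ become palato-alveolar [dʒ] and [ʃ] before a front vowel).
So 'grass' = /vamig/.

/vamig/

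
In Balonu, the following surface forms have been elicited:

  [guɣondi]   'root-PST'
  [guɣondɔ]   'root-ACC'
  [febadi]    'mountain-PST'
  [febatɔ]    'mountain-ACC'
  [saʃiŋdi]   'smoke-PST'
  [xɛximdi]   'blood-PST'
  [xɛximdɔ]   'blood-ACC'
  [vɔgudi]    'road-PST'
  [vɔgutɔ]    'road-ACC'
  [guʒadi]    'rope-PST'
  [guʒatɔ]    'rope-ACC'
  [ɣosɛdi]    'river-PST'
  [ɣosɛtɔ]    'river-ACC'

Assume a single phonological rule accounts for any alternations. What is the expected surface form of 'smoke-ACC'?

[saʃiŋdɔ]

The ACC suffix surfaces as [-dɔ] and [-tɔ], depending on the final segment of the stem.
By contrast the PST suffix keeps its initial [d] throughout — that segment must be underlying.
So the underlying form is /-tɔ/, and voiceless stops become voiced after a nasal.
After 'smoke', which ends in a nasal, the suffix surfaces as [-dɔ], giving [saʃiŋdɔ].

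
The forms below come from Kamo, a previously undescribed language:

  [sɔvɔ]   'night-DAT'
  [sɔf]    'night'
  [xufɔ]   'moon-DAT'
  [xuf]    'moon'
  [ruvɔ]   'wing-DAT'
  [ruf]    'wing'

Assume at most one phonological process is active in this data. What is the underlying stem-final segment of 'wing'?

/v/

The root 'wing' surfaces as [ruvɔ] and [ruf], with a stem-final [v] ~ [f] alternation.
But 'moon' keeps [f] in both environments ([xufɔ], [xuf]), so there is no rule changing /f/ to [v] before the DAT suffix.
The alternation reflects word-final obstruent devoicing: voiced obstruents become voiceless word-finally. /v/ is underlying.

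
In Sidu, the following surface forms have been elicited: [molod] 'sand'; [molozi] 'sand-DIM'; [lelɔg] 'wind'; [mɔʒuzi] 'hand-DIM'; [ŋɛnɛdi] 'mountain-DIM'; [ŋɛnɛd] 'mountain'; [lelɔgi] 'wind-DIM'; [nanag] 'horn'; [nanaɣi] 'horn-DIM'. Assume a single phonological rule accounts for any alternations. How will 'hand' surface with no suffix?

The stem for 'sand' ends in [z] in [molozi] but [d] in [molod].
If /d/ were underlying and a rule turned it into [z] before the DIM suffix, 'mountain' would also alternate; but it has [d] in both [ŋɛnɛdi] and [ŋɛnɛd].
The underlying segment must be /z/; voiced fricatives become stops word-finally, yielding [d] there.
The one attested form of 'hand', [mɔʒuzi], shows underlying /mɔʒuz/. Applying the same rule word-finally gives [mɔʒud].

[mɔʒud]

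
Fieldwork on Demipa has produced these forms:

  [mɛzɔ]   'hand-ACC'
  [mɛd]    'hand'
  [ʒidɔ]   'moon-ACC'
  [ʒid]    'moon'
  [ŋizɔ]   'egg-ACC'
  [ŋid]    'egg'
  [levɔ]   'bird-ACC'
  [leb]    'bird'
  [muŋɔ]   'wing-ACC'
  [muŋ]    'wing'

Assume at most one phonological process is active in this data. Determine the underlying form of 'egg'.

/ŋiz/

In [ŋizɔ] and [ŋid] the final segment of 'egg' alternates: [z] ~ [d].
But 'moon' keeps [d] in both environments ([ʒidɔ], [ʒid]), so there is no rule changing /d/ to [z] before the ACC suffix.
The underlying segment must be /z/; voiced fricatives become stops word-finally, yielding [d] there.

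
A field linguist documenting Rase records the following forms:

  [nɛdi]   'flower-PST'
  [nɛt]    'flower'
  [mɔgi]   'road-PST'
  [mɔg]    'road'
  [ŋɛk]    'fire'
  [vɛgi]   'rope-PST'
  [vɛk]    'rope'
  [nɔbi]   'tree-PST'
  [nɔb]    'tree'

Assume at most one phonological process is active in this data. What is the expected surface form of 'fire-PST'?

[ŋɛgi]

In [vɛgi] and [vɛk] the final segment of 'rope' alternates: [g] ~ [k].
Compare 'road', with invariant [g] in [mɔgi] and [mɔg]: an analysis with underlying /g/ and a rule producing [k] in isolation would wrongly predict alternation here too.
So /k/ is underlying, and a rule of intervocalic voicing — voiceless stops become voiced between vowels — gives [g].
The one attested form of 'fire', [ŋɛk], shows underlying /ŋɛk/. Applying the same rule between vowels gives [ŋɛgi].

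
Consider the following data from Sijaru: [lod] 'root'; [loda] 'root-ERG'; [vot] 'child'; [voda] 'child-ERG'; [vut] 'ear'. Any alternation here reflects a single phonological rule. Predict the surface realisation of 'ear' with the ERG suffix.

The stem for 'child' ends in [t] in [vot] but [d] in [voda].
If /d/ were underlying and a rule turned it into [t] in isolation, 'root' would also alternate; but it has [d] in both [lod] and [loda].
So /t/ is underlying, and a rule of intervocalic voicing — voiceless stops become voiced between vowels — gives [d].
The one attested form of 'ear', [vut], shows underlying /vut/. Applying the same rule between vowels gives [vuda].

[vuda]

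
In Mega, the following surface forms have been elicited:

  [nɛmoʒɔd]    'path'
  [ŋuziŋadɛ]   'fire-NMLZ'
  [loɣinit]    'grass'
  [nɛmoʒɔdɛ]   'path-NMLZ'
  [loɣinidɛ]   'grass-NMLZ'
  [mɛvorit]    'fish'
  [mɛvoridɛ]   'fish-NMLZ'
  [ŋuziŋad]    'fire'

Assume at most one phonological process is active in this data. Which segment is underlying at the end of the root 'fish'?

/t/

'fish' shows [t] ~ [d] at the end of the stem ([mɛvorit] vs [mɛvoridɛ]).
If /d/ were underlying and a rule turned it into [t] in isolation, 'path' would also alternate; but it has [d] in both [nɛmoʒɔd] and [nɛmoʒɔdɛ].
The alternation reflects intervocalic voicing: voiceless stops become voiced between vowels. /t/ is underlying.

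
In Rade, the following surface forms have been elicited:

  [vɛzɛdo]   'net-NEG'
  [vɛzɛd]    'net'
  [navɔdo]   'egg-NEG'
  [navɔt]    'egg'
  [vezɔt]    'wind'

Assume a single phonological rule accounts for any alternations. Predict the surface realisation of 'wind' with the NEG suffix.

[vezɔdo]

'egg' shows [d] ~ [t] at the end of the stem ([navɔdo] vs [navɔt]).
But 'net' keeps [d] in both environments ([vɛzɛdo], [vɛzɛd]), so there is no rule changing /d/ to [t] in isolation.
So /t/ is underlying, and a rule of intervocalic voicing — voiceless stops become voiced between vowels — gives [d].
From [vezɔt] the stem 'wind' is /vezɔt/; between vowels this yields [vezɔdo].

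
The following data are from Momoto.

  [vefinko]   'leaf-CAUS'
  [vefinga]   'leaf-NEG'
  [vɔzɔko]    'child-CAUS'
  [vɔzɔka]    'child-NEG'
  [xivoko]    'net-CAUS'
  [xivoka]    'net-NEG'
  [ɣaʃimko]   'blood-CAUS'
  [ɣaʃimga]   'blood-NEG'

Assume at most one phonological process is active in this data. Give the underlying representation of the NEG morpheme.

The NEG suffix surfaces as [-ga] and [-ka], depending on the final segment of the stem.
The CAUS suffix, which begins with [k], is invariant after every stem; so [k] is not altered by any rule here.
The NEG suffix is therefore /-ga/ underlyingly, with post-vocalic devoicing: voiced stops become voiceless after a vowel.

/-ga/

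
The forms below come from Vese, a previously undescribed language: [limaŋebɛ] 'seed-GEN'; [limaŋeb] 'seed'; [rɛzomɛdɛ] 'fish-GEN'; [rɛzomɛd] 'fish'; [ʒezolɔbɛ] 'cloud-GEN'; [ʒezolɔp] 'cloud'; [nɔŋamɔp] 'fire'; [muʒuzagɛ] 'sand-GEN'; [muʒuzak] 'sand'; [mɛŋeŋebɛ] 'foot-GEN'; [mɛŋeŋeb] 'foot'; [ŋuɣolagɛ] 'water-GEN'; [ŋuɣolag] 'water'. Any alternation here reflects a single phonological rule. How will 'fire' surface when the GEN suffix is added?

In [ʒezolɔbɛ] and [ʒezolɔp] the final segment of 'cloud' alternates: [b] ~ [p].
The stem 'seed' ([limaŋebɛ], [limaŋeb]) shows [b] unchanged in both environments, so [b] cannot be basic with [p] derived in isolation.
So /p/ is underlying, and a rule of intervocalic voicing — voiceless stops become voiced between vowels — gives [b].
The one attested form of 'fire', [nɔŋamɔp], shows underlying /nɔŋamɔp/. Applying the same rule between vowels gives [nɔŋamɔbɛ].

[nɔŋamɔbɛ]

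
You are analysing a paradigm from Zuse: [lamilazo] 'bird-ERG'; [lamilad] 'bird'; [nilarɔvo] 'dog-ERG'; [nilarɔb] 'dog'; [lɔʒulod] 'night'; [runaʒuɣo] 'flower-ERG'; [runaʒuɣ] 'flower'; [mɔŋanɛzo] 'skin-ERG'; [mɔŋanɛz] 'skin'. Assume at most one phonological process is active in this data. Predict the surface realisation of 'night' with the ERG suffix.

The stem for 'bird' ends in [z] in [lamilazo] but [d] in [lamilad].
But 'skin' keeps [z] in both environments ([mɔŋanɛzo], [mɔŋanɛz]), so there is no rule changing /z/ to [d] in isolation.
So /d/ is underlying, and a rule of intervocalic spirantization — voiced stops become fricatives between vowels — gives [z].
The one attested form of 'night', [lɔʒulod], shows underlying /lɔʒulod/. Applying the same rule between vowels gives [lɔʒulozo].

[lɔʒulozo]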